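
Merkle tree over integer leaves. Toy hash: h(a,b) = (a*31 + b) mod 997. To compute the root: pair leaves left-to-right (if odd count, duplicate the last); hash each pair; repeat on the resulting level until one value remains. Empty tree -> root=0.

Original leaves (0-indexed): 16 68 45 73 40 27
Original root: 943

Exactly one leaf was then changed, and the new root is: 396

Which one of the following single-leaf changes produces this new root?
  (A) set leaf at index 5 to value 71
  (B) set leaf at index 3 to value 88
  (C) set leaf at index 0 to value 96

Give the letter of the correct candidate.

Answer: C

Derivation:
Original leaves: [16, 68, 45, 73, 40, 27]
Target new root: 396
Try each candidate change and compute the resulting root:
Candidate A: set leaf[5] = 71 -> leaves = [16, 68, 45, 73, 40, 71]
  L0: [16, 68, 45, 73, 40, 71]
  L1: h(16,68)=(16*31+68)%997=564 h(45,73)=(45*31+73)%997=471 h(40,71)=(40*31+71)%997=314 -> [564, 471, 314]
  L2: h(564,471)=(564*31+471)%997=9 h(314,314)=(314*31+314)%997=78 -> [9, 78]
  L3: h(9,78)=(9*31+78)%997=357 -> [357]
  root = 357 != target 396
Candidate B: set leaf[3] = 88 -> leaves = [16, 68, 45, 88, 40, 27]
  L0: [16, 68, 45, 88, 40, 27]
  L1: h(16,68)=(16*31+68)%997=564 h(45,88)=(45*31+88)%997=486 h(40,27)=(40*31+27)%997=270 -> [564, 486, 270]
  L2: h(564,486)=(564*31+486)%997=24 h(270,270)=(270*31+270)%997=664 -> [24, 664]
  L3: h(24,664)=(24*31+664)%997=411 -> [411]
  root = 411 != target 396
Candidate C: set leaf[0] = 96 -> leaves = [96, 68, 45, 73, 40, 27]
  L0: [96, 68, 45, 73, 40, 27]
  L1: h(96,68)=(96*31+68)%997=53 h(45,73)=(45*31+73)%997=471 h(40,27)=(40*31+27)%997=270 -> [53, 471, 270]
  L2: h(53,471)=(53*31+471)%997=120 h(270,270)=(270*31+270)%997=664 -> [120, 664]
  L3: h(120,664)=(120*31+664)%997=396 -> [396]
  root = 396 == target 396  ** MATCH **
Candidate C produces the target root.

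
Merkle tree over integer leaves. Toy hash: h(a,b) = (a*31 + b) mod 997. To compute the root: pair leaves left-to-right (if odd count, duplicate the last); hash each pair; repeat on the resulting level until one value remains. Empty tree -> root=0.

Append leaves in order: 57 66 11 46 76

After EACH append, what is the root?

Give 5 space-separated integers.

After append 57 (leaves=[57]):
  L0: [57]
  root=57
After append 66 (leaves=[57, 66]):
  L0: [57, 66]
  L1: h(57,66)=(57*31+66)%997=836 -> [836]
  root=836
After append 11 (leaves=[57, 66, 11]):
  L0: [57, 66, 11]
  L1: h(57,66)=(57*31+66)%997=836 h(11,11)=(11*31+11)%997=352 -> [836, 352]
  L2: h(836,352)=(836*31+352)%997=346 -> [346]
  root=346
After append 46 (leaves=[57, 66, 11, 46]):
  L0: [57, 66, 11, 46]
  L1: h(57,66)=(57*31+66)%997=836 h(11,46)=(11*31+46)%997=387 -> [836, 387]
  L2: h(836,387)=(836*31+387)%997=381 -> [381]
  root=381
After append 76 (leaves=[57, 66, 11, 46, 76]):
  L0: [57, 66, 11, 46, 76]
  L1: h(57,66)=(57*31+66)%997=836 h(11,46)=(11*31+46)%997=387 h(76,76)=(76*31+76)%997=438 -> [836, 387, 438]
  L2: h(836,387)=(836*31+387)%997=381 h(438,438)=(438*31+438)%997=58 -> [381, 58]
  L3: h(381,58)=(381*31+58)%997=902 -> [902]
  root=902

Answer: 57 836 346 381 902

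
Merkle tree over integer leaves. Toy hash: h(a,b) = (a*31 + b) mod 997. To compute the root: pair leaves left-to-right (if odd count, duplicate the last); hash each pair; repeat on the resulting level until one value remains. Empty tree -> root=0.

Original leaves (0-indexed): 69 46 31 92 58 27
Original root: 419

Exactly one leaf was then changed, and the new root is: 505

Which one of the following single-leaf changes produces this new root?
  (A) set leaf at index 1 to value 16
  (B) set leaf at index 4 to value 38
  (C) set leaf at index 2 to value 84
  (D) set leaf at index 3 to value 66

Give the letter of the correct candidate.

Original leaves: [69, 46, 31, 92, 58, 27]
Target new root: 505
Try each candidate change and compute the resulting root:
Candidate A: set leaf[1] = 16 -> leaves = [69, 16, 31, 92, 58, 27]
  L0: [69, 16, 31, 92, 58, 27]
  L1: h(69,16)=(69*31+16)%997=161 h(31,92)=(31*31+92)%997=56 h(58,27)=(58*31+27)%997=828 -> [161, 56, 828]
  L2: h(161,56)=(161*31+56)%997=62 h(828,828)=(828*31+828)%997=574 -> [62, 574]
  L3: h(62,574)=(62*31+574)%997=502 -> [502]
  root = 502 != target 505
Candidate B: set leaf[4] = 38 -> leaves = [69, 46, 31, 92, 38, 27]
  L0: [69, 46, 31, 92, 38, 27]
  L1: h(69,46)=(69*31+46)%997=191 h(31,92)=(31*31+92)%997=56 h(38,27)=(38*31+27)%997=208 -> [191, 56, 208]
  L2: h(191,56)=(191*31+56)%997=992 h(208,208)=(208*31+208)%997=674 -> [992, 674]
  L3: h(992,674)=(992*31+674)%997=519 -> [519]
  root = 519 != target 505
Candidate C: set leaf[2] = 84 -> leaves = [69, 46, 84, 92, 58, 27]
  L0: [69, 46, 84, 92, 58, 27]
  L1: h(69,46)=(69*31+46)%997=191 h(84,92)=(84*31+92)%997=702 h(58,27)=(58*31+27)%997=828 -> [191, 702, 828]
  L2: h(191,702)=(191*31+702)%997=641 h(828,828)=(828*31+828)%997=574 -> [641, 574]
  L3: h(641,574)=(641*31+574)%997=505 -> [505]
  root = 505 == target 505  ** MATCH **
Candidate D: set leaf[3] = 66 -> leaves = [69, 46, 31, 66, 58, 27]
  L0: [69, 46, 31, 66, 58, 27]
  L1: h(69,46)=(69*31+46)%997=191 h(31,66)=(31*31+66)%997=30 h(58,27)=(58*31+27)%997=828 -> [191, 30, 828]
  L2: h(191,30)=(191*31+30)%997=966 h(828,828)=(828*31+828)%997=574 -> [966, 574]
  L3: h(966,574)=(966*31+574)%997=610 -> [610]
  root = 610 != target 505
Candidate C produces the target root.

Answer: C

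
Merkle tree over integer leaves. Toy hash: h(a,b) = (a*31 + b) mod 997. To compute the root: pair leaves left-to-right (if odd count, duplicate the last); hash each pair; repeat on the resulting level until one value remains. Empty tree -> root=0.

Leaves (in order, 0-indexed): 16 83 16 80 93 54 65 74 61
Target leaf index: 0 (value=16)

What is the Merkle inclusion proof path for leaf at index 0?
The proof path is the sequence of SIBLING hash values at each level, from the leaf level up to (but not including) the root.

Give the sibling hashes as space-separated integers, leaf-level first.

L0 (leaves): [16, 83, 16, 80, 93, 54, 65, 74, 61], target index=0
L1: h(16,83)=(16*31+83)%997=579 [pair 0] h(16,80)=(16*31+80)%997=576 [pair 1] h(93,54)=(93*31+54)%997=943 [pair 2] h(65,74)=(65*31+74)%997=95 [pair 3] h(61,61)=(61*31+61)%997=955 [pair 4] -> [579, 576, 943, 95, 955]
  Sibling for proof at L0: 83
L2: h(579,576)=(579*31+576)%997=579 [pair 0] h(943,95)=(943*31+95)%997=415 [pair 1] h(955,955)=(955*31+955)%997=650 [pair 2] -> [579, 415, 650]
  Sibling for proof at L1: 576
L3: h(579,415)=(579*31+415)%997=418 [pair 0] h(650,650)=(650*31+650)%997=860 [pair 1] -> [418, 860]
  Sibling for proof at L2: 415
L4: h(418,860)=(418*31+860)%997=857 [pair 0] -> [857]
  Sibling for proof at L3: 860
Root: 857
Proof path (sibling hashes from leaf to root): [83, 576, 415, 860]

Answer: 83 576 415 860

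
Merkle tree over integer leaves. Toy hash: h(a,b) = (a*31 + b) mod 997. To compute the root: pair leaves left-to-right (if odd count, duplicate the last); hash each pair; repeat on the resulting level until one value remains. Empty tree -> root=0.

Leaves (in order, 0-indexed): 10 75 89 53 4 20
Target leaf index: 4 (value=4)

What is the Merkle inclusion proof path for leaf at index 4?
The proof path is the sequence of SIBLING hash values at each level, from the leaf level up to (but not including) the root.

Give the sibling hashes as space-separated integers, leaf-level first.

L0 (leaves): [10, 75, 89, 53, 4, 20], target index=4
L1: h(10,75)=(10*31+75)%997=385 [pair 0] h(89,53)=(89*31+53)%997=818 [pair 1] h(4,20)=(4*31+20)%997=144 [pair 2] -> [385, 818, 144]
  Sibling for proof at L0: 20
L2: h(385,818)=(385*31+818)%997=789 [pair 0] h(144,144)=(144*31+144)%997=620 [pair 1] -> [789, 620]
  Sibling for proof at L1: 144
L3: h(789,620)=(789*31+620)%997=154 [pair 0] -> [154]
  Sibling for proof at L2: 789
Root: 154
Proof path (sibling hashes from leaf to root): [20, 144, 789]

Answer: 20 144 789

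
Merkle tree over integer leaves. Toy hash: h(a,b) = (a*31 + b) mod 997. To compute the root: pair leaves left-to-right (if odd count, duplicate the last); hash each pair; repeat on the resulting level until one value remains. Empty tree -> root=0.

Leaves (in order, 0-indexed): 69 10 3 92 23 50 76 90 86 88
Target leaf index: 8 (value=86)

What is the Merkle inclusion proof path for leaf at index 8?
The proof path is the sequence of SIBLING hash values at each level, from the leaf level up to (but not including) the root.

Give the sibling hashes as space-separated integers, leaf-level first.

L0 (leaves): [69, 10, 3, 92, 23, 50, 76, 90, 86, 88], target index=8
L1: h(69,10)=(69*31+10)%997=155 [pair 0] h(3,92)=(3*31+92)%997=185 [pair 1] h(23,50)=(23*31+50)%997=763 [pair 2] h(76,90)=(76*31+90)%997=452 [pair 3] h(86,88)=(86*31+88)%997=760 [pair 4] -> [155, 185, 763, 452, 760]
  Sibling for proof at L0: 88
L2: h(155,185)=(155*31+185)%997=5 [pair 0] h(763,452)=(763*31+452)%997=177 [pair 1] h(760,760)=(760*31+760)%997=392 [pair 2] -> [5, 177, 392]
  Sibling for proof at L1: 760
L3: h(5,177)=(5*31+177)%997=332 [pair 0] h(392,392)=(392*31+392)%997=580 [pair 1] -> [332, 580]
  Sibling for proof at L2: 392
L4: h(332,580)=(332*31+580)%997=902 [pair 0] -> [902]
  Sibling for proof at L3: 332
Root: 902
Proof path (sibling hashes from leaf to root): [88, 760, 392, 332]

Answer: 88 760 392 332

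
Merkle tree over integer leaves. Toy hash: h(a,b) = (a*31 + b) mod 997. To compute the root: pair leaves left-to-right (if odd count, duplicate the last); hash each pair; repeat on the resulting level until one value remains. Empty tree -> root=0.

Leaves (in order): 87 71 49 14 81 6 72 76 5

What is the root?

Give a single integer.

Answer: 473

Derivation:
L0: [87, 71, 49, 14, 81, 6, 72, 76, 5]
L1: h(87,71)=(87*31+71)%997=774 h(49,14)=(49*31+14)%997=536 h(81,6)=(81*31+6)%997=523 h(72,76)=(72*31+76)%997=314 h(5,5)=(5*31+5)%997=160 -> [774, 536, 523, 314, 160]
L2: h(774,536)=(774*31+536)%997=602 h(523,314)=(523*31+314)%997=575 h(160,160)=(160*31+160)%997=135 -> [602, 575, 135]
L3: h(602,575)=(602*31+575)%997=294 h(135,135)=(135*31+135)%997=332 -> [294, 332]
L4: h(294,332)=(294*31+332)%997=473 -> [473]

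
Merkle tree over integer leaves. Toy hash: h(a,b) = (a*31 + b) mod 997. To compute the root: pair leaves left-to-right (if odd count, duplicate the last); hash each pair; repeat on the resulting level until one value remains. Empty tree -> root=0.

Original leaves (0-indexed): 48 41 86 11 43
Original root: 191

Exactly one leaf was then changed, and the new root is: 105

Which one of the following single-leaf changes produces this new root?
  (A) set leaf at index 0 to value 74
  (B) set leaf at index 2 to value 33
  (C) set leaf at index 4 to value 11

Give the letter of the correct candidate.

Original leaves: [48, 41, 86, 11, 43]
Target new root: 105
Try each candidate change and compute the resulting root:
Candidate A: set leaf[0] = 74 -> leaves = [74, 41, 86, 11, 43]
  L0: [74, 41, 86, 11, 43]
  L1: h(74,41)=(74*31+41)%997=341 h(86,11)=(86*31+11)%997=683 h(43,43)=(43*31+43)%997=379 -> [341, 683, 379]
  L2: h(341,683)=(341*31+683)%997=287 h(379,379)=(379*31+379)%997=164 -> [287, 164]
  L3: h(287,164)=(287*31+164)%997=88 -> [88]
  root = 88 != target 105
Candidate B: set leaf[2] = 33 -> leaves = [48, 41, 33, 11, 43]
  L0: [48, 41, 33, 11, 43]
  L1: h(48,41)=(48*31+41)%997=532 h(33,11)=(33*31+11)%997=37 h(43,43)=(43*31+43)%997=379 -> [532, 37, 379]
  L2: h(532,37)=(532*31+37)%997=577 h(379,379)=(379*31+379)%997=164 -> [577, 164]
  L3: h(577,164)=(577*31+164)%997=105 -> [105]
  root = 105 == target 105  ** MATCH **
Candidate C: set leaf[4] = 11 -> leaves = [48, 41, 86, 11, 11]
  L0: [48, 41, 86, 11, 11]
  L1: h(48,41)=(48*31+41)%997=532 h(86,11)=(86*31+11)%997=683 h(11,11)=(11*31+11)%997=352 -> [532, 683, 352]
  L2: h(532,683)=(532*31+683)%997=226 h(352,352)=(352*31+352)%997=297 -> [226, 297]
  L3: h(226,297)=(226*31+297)%997=324 -> [324]
  root = 324 != target 105
Candidate B produces the target root.

Answer: B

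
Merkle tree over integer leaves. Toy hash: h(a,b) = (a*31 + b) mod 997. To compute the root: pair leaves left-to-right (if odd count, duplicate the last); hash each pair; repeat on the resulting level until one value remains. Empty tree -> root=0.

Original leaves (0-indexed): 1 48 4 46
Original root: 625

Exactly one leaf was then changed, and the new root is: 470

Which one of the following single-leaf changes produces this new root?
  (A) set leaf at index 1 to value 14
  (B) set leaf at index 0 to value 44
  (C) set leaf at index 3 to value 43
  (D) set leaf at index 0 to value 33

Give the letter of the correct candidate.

Original leaves: [1, 48, 4, 46]
Target new root: 470
Try each candidate change and compute the resulting root:
Candidate A: set leaf[1] = 14 -> leaves = [1, 14, 4, 46]
  L0: [1, 14, 4, 46]
  L1: h(1,14)=(1*31+14)%997=45 h(4,46)=(4*31+46)%997=170 -> [45, 170]
  L2: h(45,170)=(45*31+170)%997=568 -> [568]
  root = 568 != target 470
Candidate B: set leaf[0] = 44 -> leaves = [44, 48, 4, 46]
  L0: [44, 48, 4, 46]
  L1: h(44,48)=(44*31+48)%997=415 h(4,46)=(4*31+46)%997=170 -> [415, 170]
  L2: h(415,170)=(415*31+170)%997=74 -> [74]
  root = 74 != target 470
Candidate C: set leaf[3] = 43 -> leaves = [1, 48, 4, 43]
  L0: [1, 48, 4, 43]
  L1: h(1,48)=(1*31+48)%997=79 h(4,43)=(4*31+43)%997=167 -> [79, 167]
  L2: h(79,167)=(79*31+167)%997=622 -> [622]
  root = 622 != target 470
Candidate D: set leaf[0] = 33 -> leaves = [33, 48, 4, 46]
  L0: [33, 48, 4, 46]
  L1: h(33,48)=(33*31+48)%997=74 h(4,46)=(4*31+46)%997=170 -> [74, 170]
  L2: h(74,170)=(74*31+170)%997=470 -> [470]
  root = 470 == target 470  ** MATCH **
Candidate D produces the target root.

Answer: D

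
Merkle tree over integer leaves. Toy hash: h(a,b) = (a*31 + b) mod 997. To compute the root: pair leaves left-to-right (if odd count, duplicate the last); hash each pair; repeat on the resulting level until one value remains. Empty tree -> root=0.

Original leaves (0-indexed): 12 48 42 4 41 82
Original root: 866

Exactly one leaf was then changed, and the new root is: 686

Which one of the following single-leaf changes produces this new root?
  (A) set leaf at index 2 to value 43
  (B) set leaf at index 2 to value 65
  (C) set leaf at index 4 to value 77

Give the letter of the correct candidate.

Original leaves: [12, 48, 42, 4, 41, 82]
Target new root: 686
Try each candidate change and compute the resulting root:
Candidate A: set leaf[2] = 43 -> leaves = [12, 48, 43, 4, 41, 82]
  L0: [12, 48, 43, 4, 41, 82]
  L1: h(12,48)=(12*31+48)%997=420 h(43,4)=(43*31+4)%997=340 h(41,82)=(41*31+82)%997=356 -> [420, 340, 356]
  L2: h(420,340)=(420*31+340)%997=399 h(356,356)=(356*31+356)%997=425 -> [399, 425]
  L3: h(399,425)=(399*31+425)%997=830 -> [830]
  root = 830 != target 686
Candidate B: set leaf[2] = 65 -> leaves = [12, 48, 65, 4, 41, 82]
  L0: [12, 48, 65, 4, 41, 82]
  L1: h(12,48)=(12*31+48)%997=420 h(65,4)=(65*31+4)%997=25 h(41,82)=(41*31+82)%997=356 -> [420, 25, 356]
  L2: h(420,25)=(420*31+25)%997=84 h(356,356)=(356*31+356)%997=425 -> [84, 425]
  L3: h(84,425)=(84*31+425)%997=38 -> [38]
  root = 38 != target 686
Candidate C: set leaf[4] = 77 -> leaves = [12, 48, 42, 4, 77, 82]
  L0: [12, 48, 42, 4, 77, 82]
  L1: h(12,48)=(12*31+48)%997=420 h(42,4)=(42*31+4)%997=309 h(77,82)=(77*31+82)%997=475 -> [420, 309, 475]
  L2: h(420,309)=(420*31+309)%997=368 h(475,475)=(475*31+475)%997=245 -> [368, 245]
  L3: h(368,245)=(368*31+245)%997=686 -> [686]
  root = 686 == target 686  ** MATCH **
Candidate C produces the target root.

Answer: C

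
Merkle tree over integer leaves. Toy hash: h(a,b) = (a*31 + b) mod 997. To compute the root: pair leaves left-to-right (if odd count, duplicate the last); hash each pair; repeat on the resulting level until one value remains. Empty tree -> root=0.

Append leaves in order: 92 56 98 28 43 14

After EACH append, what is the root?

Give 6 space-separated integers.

Answer: 92 914 563 493 492 561

Derivation:
After append 92 (leaves=[92]):
  L0: [92]
  root=92
After append 56 (leaves=[92, 56]):
  L0: [92, 56]
  L1: h(92,56)=(92*31+56)%997=914 -> [914]
  root=914
After append 98 (leaves=[92, 56, 98]):
  L0: [92, 56, 98]
  L1: h(92,56)=(92*31+56)%997=914 h(98,98)=(98*31+98)%997=145 -> [914, 145]
  L2: h(914,145)=(914*31+145)%997=563 -> [563]
  root=563
After append 28 (leaves=[92, 56, 98, 28]):
  L0: [92, 56, 98, 28]
  L1: h(92,56)=(92*31+56)%997=914 h(98,28)=(98*31+28)%997=75 -> [914, 75]
  L2: h(914,75)=(914*31+75)%997=493 -> [493]
  root=493
After append 43 (leaves=[92, 56, 98, 28, 43]):
  L0: [92, 56, 98, 28, 43]
  L1: h(92,56)=(92*31+56)%997=914 h(98,28)=(98*31+28)%997=75 h(43,43)=(43*31+43)%997=379 -> [914, 75, 379]
  L2: h(914,75)=(914*31+75)%997=493 h(379,379)=(379*31+379)%997=164 -> [493, 164]
  L3: h(493,164)=(493*31+164)%997=492 -> [492]
  root=492
After append 14 (leaves=[92, 56, 98, 28, 43, 14]):
  L0: [92, 56, 98, 28, 43, 14]
  L1: h(92,56)=(92*31+56)%997=914 h(98,28)=(98*31+28)%997=75 h(43,14)=(43*31+14)%997=350 -> [914, 75, 350]
  L2: h(914,75)=(914*31+75)%997=493 h(350,350)=(350*31+350)%997=233 -> [493, 233]
  L3: h(493,233)=(493*31+233)%997=561 -> [561]
  root=561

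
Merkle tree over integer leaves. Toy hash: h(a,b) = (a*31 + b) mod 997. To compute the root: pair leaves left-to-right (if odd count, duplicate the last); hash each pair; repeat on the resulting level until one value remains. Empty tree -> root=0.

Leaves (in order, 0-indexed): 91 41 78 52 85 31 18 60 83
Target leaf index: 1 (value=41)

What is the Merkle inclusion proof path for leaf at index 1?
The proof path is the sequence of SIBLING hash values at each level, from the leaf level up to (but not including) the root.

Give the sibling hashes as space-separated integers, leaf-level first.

Answer: 91 476 513 925

Derivation:
L0 (leaves): [91, 41, 78, 52, 85, 31, 18, 60, 83], target index=1
L1: h(91,41)=(91*31+41)%997=868 [pair 0] h(78,52)=(78*31+52)%997=476 [pair 1] h(85,31)=(85*31+31)%997=672 [pair 2] h(18,60)=(18*31+60)%997=618 [pair 3] h(83,83)=(83*31+83)%997=662 [pair 4] -> [868, 476, 672, 618, 662]
  Sibling for proof at L0: 91
L2: h(868,476)=(868*31+476)%997=465 [pair 0] h(672,618)=(672*31+618)%997=513 [pair 1] h(662,662)=(662*31+662)%997=247 [pair 2] -> [465, 513, 247]
  Sibling for proof at L1: 476
L3: h(465,513)=(465*31+513)%997=970 [pair 0] h(247,247)=(247*31+247)%997=925 [pair 1] -> [970, 925]
  Sibling for proof at L2: 513
L4: h(970,925)=(970*31+925)%997=88 [pair 0] -> [88]
  Sibling for proof at L3: 925
Root: 88
Proof path (sibling hashes from leaf to root): [91, 476, 513, 925]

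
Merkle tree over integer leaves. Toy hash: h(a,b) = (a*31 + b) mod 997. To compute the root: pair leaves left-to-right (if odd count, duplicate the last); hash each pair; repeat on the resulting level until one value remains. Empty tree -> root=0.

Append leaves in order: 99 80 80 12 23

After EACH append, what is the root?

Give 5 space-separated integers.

After append 99 (leaves=[99]):
  L0: [99]
  root=99
After append 80 (leaves=[99, 80]):
  L0: [99, 80]
  L1: h(99,80)=(99*31+80)%997=158 -> [158]
  root=158
After append 80 (leaves=[99, 80, 80]):
  L0: [99, 80, 80]
  L1: h(99,80)=(99*31+80)%997=158 h(80,80)=(80*31+80)%997=566 -> [158, 566]
  L2: h(158,566)=(158*31+566)%997=479 -> [479]
  root=479
After append 12 (leaves=[99, 80, 80, 12]):
  L0: [99, 80, 80, 12]
  L1: h(99,80)=(99*31+80)%997=158 h(80,12)=(80*31+12)%997=498 -> [158, 498]
  L2: h(158,498)=(158*31+498)%997=411 -> [411]
  root=411
After append 23 (leaves=[99, 80, 80, 12, 23]):
  L0: [99, 80, 80, 12, 23]
  L1: h(99,80)=(99*31+80)%997=158 h(80,12)=(80*31+12)%997=498 h(23,23)=(23*31+23)%997=736 -> [158, 498, 736]
  L2: h(158,498)=(158*31+498)%997=411 h(736,736)=(736*31+736)%997=621 -> [411, 621]
  L3: h(411,621)=(411*31+621)%997=401 -> [401]
  root=401

Answer: 99 158 479 411 401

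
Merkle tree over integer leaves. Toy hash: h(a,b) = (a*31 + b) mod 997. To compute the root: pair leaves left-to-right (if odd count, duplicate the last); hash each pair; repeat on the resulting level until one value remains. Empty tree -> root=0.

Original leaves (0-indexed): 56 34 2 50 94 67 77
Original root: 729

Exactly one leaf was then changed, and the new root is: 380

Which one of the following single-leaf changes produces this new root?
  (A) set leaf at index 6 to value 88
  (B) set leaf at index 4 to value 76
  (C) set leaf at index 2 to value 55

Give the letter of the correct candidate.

Answer: B

Derivation:
Original leaves: [56, 34, 2, 50, 94, 67, 77]
Target new root: 380
Try each candidate change and compute the resulting root:
Candidate A: set leaf[6] = 88 -> leaves = [56, 34, 2, 50, 94, 67, 88]
  L0: [56, 34, 2, 50, 94, 67, 88]
  L1: h(56,34)=(56*31+34)%997=773 h(2,50)=(2*31+50)%997=112 h(94,67)=(94*31+67)%997=987 h(88,88)=(88*31+88)%997=822 -> [773, 112, 987, 822]
  L2: h(773,112)=(773*31+112)%997=147 h(987,822)=(987*31+822)%997=512 -> [147, 512]
  L3: h(147,512)=(147*31+512)%997=84 -> [84]
  root = 84 != target 380
Candidate B: set leaf[4] = 76 -> leaves = [56, 34, 2, 50, 76, 67, 77]
  L0: [56, 34, 2, 50, 76, 67, 77]
  L1: h(56,34)=(56*31+34)%997=773 h(2,50)=(2*31+50)%997=112 h(76,67)=(76*31+67)%997=429 h(77,77)=(77*31+77)%997=470 -> [773, 112, 429, 470]
  L2: h(773,112)=(773*31+112)%997=147 h(429,470)=(429*31+470)%997=808 -> [147, 808]
  L3: h(147,808)=(147*31+808)%997=380 -> [380]
  root = 380 == target 380  ** MATCH **
Candidate C: set leaf[2] = 55 -> leaves = [56, 34, 55, 50, 94, 67, 77]
  L0: [56, 34, 55, 50, 94, 67, 77]
  L1: h(56,34)=(56*31+34)%997=773 h(55,50)=(55*31+50)%997=758 h(94,67)=(94*31+67)%997=987 h(77,77)=(77*31+77)%997=470 -> [773, 758, 987, 470]
  L2: h(773,758)=(773*31+758)%997=793 h(987,470)=(987*31+470)%997=160 -> [793, 160]
  L3: h(793,160)=(793*31+160)%997=815 -> [815]
  root = 815 != target 380
Candidate B produces the target root.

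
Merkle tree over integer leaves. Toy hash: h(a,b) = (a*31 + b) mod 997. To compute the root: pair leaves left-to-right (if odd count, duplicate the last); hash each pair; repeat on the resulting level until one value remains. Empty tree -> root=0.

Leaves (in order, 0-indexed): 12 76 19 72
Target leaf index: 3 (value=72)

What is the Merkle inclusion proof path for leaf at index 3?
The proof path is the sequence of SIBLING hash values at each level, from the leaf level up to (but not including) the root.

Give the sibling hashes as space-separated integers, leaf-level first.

Answer: 19 448

Derivation:
L0 (leaves): [12, 76, 19, 72], target index=3
L1: h(12,76)=(12*31+76)%997=448 [pair 0] h(19,72)=(19*31+72)%997=661 [pair 1] -> [448, 661]
  Sibling for proof at L0: 19
L2: h(448,661)=(448*31+661)%997=591 [pair 0] -> [591]
  Sibling for proof at L1: 448
Root: 591
Proof path (sibling hashes from leaf to root): [19, 448]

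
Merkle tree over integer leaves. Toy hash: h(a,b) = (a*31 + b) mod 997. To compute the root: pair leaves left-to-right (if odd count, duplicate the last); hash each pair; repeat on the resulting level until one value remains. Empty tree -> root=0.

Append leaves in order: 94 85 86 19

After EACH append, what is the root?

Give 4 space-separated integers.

Answer: 94 8 9 939

Derivation:
After append 94 (leaves=[94]):
  L0: [94]
  root=94
After append 85 (leaves=[94, 85]):
  L0: [94, 85]
  L1: h(94,85)=(94*31+85)%997=8 -> [8]
  root=8
After append 86 (leaves=[94, 85, 86]):
  L0: [94, 85, 86]
  L1: h(94,85)=(94*31+85)%997=8 h(86,86)=(86*31+86)%997=758 -> [8, 758]
  L2: h(8,758)=(8*31+758)%997=9 -> [9]
  root=9
After append 19 (leaves=[94, 85, 86, 19]):
  L0: [94, 85, 86, 19]
  L1: h(94,85)=(94*31+85)%997=8 h(86,19)=(86*31+19)%997=691 -> [8, 691]
  L2: h(8,691)=(8*31+691)%997=939 -> [939]
  root=939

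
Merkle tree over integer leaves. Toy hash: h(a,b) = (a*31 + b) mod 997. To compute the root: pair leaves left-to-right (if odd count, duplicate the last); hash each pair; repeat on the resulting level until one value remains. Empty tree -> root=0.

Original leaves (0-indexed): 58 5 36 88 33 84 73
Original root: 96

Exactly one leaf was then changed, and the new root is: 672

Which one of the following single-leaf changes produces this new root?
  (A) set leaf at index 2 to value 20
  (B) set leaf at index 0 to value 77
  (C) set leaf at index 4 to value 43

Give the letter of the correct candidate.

Original leaves: [58, 5, 36, 88, 33, 84, 73]
Target new root: 672
Try each candidate change and compute the resulting root:
Candidate A: set leaf[2] = 20 -> leaves = [58, 5, 20, 88, 33, 84, 73]
  L0: [58, 5, 20, 88, 33, 84, 73]
  L1: h(58,5)=(58*31+5)%997=806 h(20,88)=(20*31+88)%997=708 h(33,84)=(33*31+84)%997=110 h(73,73)=(73*31+73)%997=342 -> [806, 708, 110, 342]
  L2: h(806,708)=(806*31+708)%997=769 h(110,342)=(110*31+342)%997=761 -> [769, 761]
  L3: h(769,761)=(769*31+761)%997=672 -> [672]
  root = 672 == target 672  ** MATCH **
Candidate B: set leaf[0] = 77 -> leaves = [77, 5, 36, 88, 33, 84, 73]
  L0: [77, 5, 36, 88, 33, 84, 73]
  L1: h(77,5)=(77*31+5)%997=398 h(36,88)=(36*31+88)%997=207 h(33,84)=(33*31+84)%997=110 h(73,73)=(73*31+73)%997=342 -> [398, 207, 110, 342]
  L2: h(398,207)=(398*31+207)%997=581 h(110,342)=(110*31+342)%997=761 -> [581, 761]
  L3: h(581,761)=(581*31+761)%997=826 -> [826]
  root = 826 != target 672
Candidate C: set leaf[4] = 43 -> leaves = [58, 5, 36, 88, 43, 84, 73]
  L0: [58, 5, 36, 88, 43, 84, 73]
  L1: h(58,5)=(58*31+5)%997=806 h(36,88)=(36*31+88)%997=207 h(43,84)=(43*31+84)%997=420 h(73,73)=(73*31+73)%997=342 -> [806, 207, 420, 342]
  L2: h(806,207)=(806*31+207)%997=268 h(420,342)=(420*31+342)%997=401 -> [268, 401]
  L3: h(268,401)=(268*31+401)%997=733 -> [733]
  root = 733 != target 672
Candidate A produces the target root.

Answer: A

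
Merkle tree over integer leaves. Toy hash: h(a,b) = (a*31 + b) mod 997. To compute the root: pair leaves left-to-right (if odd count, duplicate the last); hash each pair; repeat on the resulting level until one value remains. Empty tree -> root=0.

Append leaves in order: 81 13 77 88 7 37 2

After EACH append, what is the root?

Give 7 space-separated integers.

Answer: 81 530 948 959 8 968 778

Derivation:
After append 81 (leaves=[81]):
  L0: [81]
  root=81
After append 13 (leaves=[81, 13]):
  L0: [81, 13]
  L1: h(81,13)=(81*31+13)%997=530 -> [530]
  root=530
After append 77 (leaves=[81, 13, 77]):
  L0: [81, 13, 77]
  L1: h(81,13)=(81*31+13)%997=530 h(77,77)=(77*31+77)%997=470 -> [530, 470]
  L2: h(530,470)=(530*31+470)%997=948 -> [948]
  root=948
After append 88 (leaves=[81, 13, 77, 88]):
  L0: [81, 13, 77, 88]
  L1: h(81,13)=(81*31+13)%997=530 h(77,88)=(77*31+88)%997=481 -> [530, 481]
  L2: h(530,481)=(530*31+481)%997=959 -> [959]
  root=959
After append 7 (leaves=[81, 13, 77, 88, 7]):
  L0: [81, 13, 77, 88, 7]
  L1: h(81,13)=(81*31+13)%997=530 h(77,88)=(77*31+88)%997=481 h(7,7)=(7*31+7)%997=224 -> [530, 481, 224]
  L2: h(530,481)=(530*31+481)%997=959 h(224,224)=(224*31+224)%997=189 -> [959, 189]
  L3: h(959,189)=(959*31+189)%997=8 -> [8]
  root=8
After append 37 (leaves=[81, 13, 77, 88, 7, 37]):
  L0: [81, 13, 77, 88, 7, 37]
  L1: h(81,13)=(81*31+13)%997=530 h(77,88)=(77*31+88)%997=481 h(7,37)=(7*31+37)%997=254 -> [530, 481, 254]
  L2: h(530,481)=(530*31+481)%997=959 h(254,254)=(254*31+254)%997=152 -> [959, 152]
  L3: h(959,152)=(959*31+152)%997=968 -> [968]
  root=968
After append 2 (leaves=[81, 13, 77, 88, 7, 37, 2]):
  L0: [81, 13, 77, 88, 7, 37, 2]
  L1: h(81,13)=(81*31+13)%997=530 h(77,88)=(77*31+88)%997=481 h(7,37)=(7*31+37)%997=254 h(2,2)=(2*31+2)%997=64 -> [530, 481, 254, 64]
  L2: h(530,481)=(530*31+481)%997=959 h(254,64)=(254*31+64)%997=959 -> [959, 959]
  L3: h(959,959)=(959*31+959)%997=778 -> [778]
  root=778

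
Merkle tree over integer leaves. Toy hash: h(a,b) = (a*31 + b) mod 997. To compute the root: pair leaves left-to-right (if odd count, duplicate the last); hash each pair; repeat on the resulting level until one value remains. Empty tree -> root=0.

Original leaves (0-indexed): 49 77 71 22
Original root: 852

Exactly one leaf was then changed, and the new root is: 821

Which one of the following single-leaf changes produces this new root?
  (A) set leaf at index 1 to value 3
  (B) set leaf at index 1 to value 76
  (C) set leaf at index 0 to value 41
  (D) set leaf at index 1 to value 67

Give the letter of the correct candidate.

Original leaves: [49, 77, 71, 22]
Target new root: 821
Try each candidate change and compute the resulting root:
Candidate A: set leaf[1] = 3 -> leaves = [49, 3, 71, 22]
  L0: [49, 3, 71, 22]
  L1: h(49,3)=(49*31+3)%997=525 h(71,22)=(71*31+22)%997=229 -> [525, 229]
  L2: h(525,229)=(525*31+229)%997=552 -> [552]
  root = 552 != target 821
Candidate B: set leaf[1] = 76 -> leaves = [49, 76, 71, 22]
  L0: [49, 76, 71, 22]
  L1: h(49,76)=(49*31+76)%997=598 h(71,22)=(71*31+22)%997=229 -> [598, 229]
  L2: h(598,229)=(598*31+229)%997=821 -> [821]
  root = 821 == target 821  ** MATCH **
Candidate C: set leaf[0] = 41 -> leaves = [41, 77, 71, 22]
  L0: [41, 77, 71, 22]
  L1: h(41,77)=(41*31+77)%997=351 h(71,22)=(71*31+22)%997=229 -> [351, 229]
  L2: h(351,229)=(351*31+229)%997=143 -> [143]
  root = 143 != target 821
Candidate D: set leaf[1] = 67 -> leaves = [49, 67, 71, 22]
  L0: [49, 67, 71, 22]
  L1: h(49,67)=(49*31+67)%997=589 h(71,22)=(71*31+22)%997=229 -> [589, 229]
  L2: h(589,229)=(589*31+229)%997=542 -> [542]
  root = 542 != target 821
Candidate B produces the target root.

Answer: B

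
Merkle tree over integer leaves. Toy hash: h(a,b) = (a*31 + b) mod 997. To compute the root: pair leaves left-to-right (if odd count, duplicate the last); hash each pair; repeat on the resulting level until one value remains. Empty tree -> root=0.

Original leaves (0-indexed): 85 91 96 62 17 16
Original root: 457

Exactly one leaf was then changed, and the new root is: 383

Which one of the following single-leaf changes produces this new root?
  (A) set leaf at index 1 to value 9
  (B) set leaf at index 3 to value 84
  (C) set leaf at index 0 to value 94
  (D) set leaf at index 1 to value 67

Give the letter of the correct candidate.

Original leaves: [85, 91, 96, 62, 17, 16]
Target new root: 383
Try each candidate change and compute the resulting root:
Candidate A: set leaf[1] = 9 -> leaves = [85, 9, 96, 62, 17, 16]
  L0: [85, 9, 96, 62, 17, 16]
  L1: h(85,9)=(85*31+9)%997=650 h(96,62)=(96*31+62)%997=47 h(17,16)=(17*31+16)%997=543 -> [650, 47, 543]
  L2: h(650,47)=(650*31+47)%997=257 h(543,543)=(543*31+543)%997=427 -> [257, 427]
  L3: h(257,427)=(257*31+427)%997=418 -> [418]
  root = 418 != target 383
Candidate B: set leaf[3] = 84 -> leaves = [85, 91, 96, 84, 17, 16]
  L0: [85, 91, 96, 84, 17, 16]
  L1: h(85,91)=(85*31+91)%997=732 h(96,84)=(96*31+84)%997=69 h(17,16)=(17*31+16)%997=543 -> [732, 69, 543]
  L2: h(732,69)=(732*31+69)%997=827 h(543,543)=(543*31+543)%997=427 -> [827, 427]
  L3: h(827,427)=(827*31+427)%997=142 -> [142]
  root = 142 != target 383
Candidate C: set leaf[0] = 94 -> leaves = [94, 91, 96, 62, 17, 16]
  L0: [94, 91, 96, 62, 17, 16]
  L1: h(94,91)=(94*31+91)%997=14 h(96,62)=(96*31+62)%997=47 h(17,16)=(17*31+16)%997=543 -> [14, 47, 543]
  L2: h(14,47)=(14*31+47)%997=481 h(543,543)=(543*31+543)%997=427 -> [481, 427]
  L3: h(481,427)=(481*31+427)%997=383 -> [383]
  root = 383 == target 383  ** MATCH **
Candidate D: set leaf[1] = 67 -> leaves = [85, 67, 96, 62, 17, 16]
  L0: [85, 67, 96, 62, 17, 16]
  L1: h(85,67)=(85*31+67)%997=708 h(96,62)=(96*31+62)%997=47 h(17,16)=(17*31+16)%997=543 -> [708, 47, 543]
  L2: h(708,47)=(708*31+47)%997=61 h(543,543)=(543*31+543)%997=427 -> [61, 427]
  L3: h(61,427)=(61*31+427)%997=324 -> [324]
  root = 324 != target 383
Candidate C produces the target root.

Answer: C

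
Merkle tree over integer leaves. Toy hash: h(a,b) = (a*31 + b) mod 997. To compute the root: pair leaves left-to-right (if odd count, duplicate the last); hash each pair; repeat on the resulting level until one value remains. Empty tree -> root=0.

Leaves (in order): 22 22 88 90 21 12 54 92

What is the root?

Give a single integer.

Answer: 585

Derivation:
L0: [22, 22, 88, 90, 21, 12, 54, 92]
L1: h(22,22)=(22*31+22)%997=704 h(88,90)=(88*31+90)%997=824 h(21,12)=(21*31+12)%997=663 h(54,92)=(54*31+92)%997=769 -> [704, 824, 663, 769]
L2: h(704,824)=(704*31+824)%997=714 h(663,769)=(663*31+769)%997=385 -> [714, 385]
L3: h(714,385)=(714*31+385)%997=585 -> [585]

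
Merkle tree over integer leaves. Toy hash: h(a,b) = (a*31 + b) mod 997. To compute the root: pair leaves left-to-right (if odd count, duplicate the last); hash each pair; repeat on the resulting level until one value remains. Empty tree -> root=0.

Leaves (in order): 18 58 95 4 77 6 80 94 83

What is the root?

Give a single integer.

Answer: 545

Derivation:
L0: [18, 58, 95, 4, 77, 6, 80, 94, 83]
L1: h(18,58)=(18*31+58)%997=616 h(95,4)=(95*31+4)%997=955 h(77,6)=(77*31+6)%997=399 h(80,94)=(80*31+94)%997=580 h(83,83)=(83*31+83)%997=662 -> [616, 955, 399, 580, 662]
L2: h(616,955)=(616*31+955)%997=111 h(399,580)=(399*31+580)%997=985 h(662,662)=(662*31+662)%997=247 -> [111, 985, 247]
L3: h(111,985)=(111*31+985)%997=438 h(247,247)=(247*31+247)%997=925 -> [438, 925]
L4: h(438,925)=(438*31+925)%997=545 -> [545]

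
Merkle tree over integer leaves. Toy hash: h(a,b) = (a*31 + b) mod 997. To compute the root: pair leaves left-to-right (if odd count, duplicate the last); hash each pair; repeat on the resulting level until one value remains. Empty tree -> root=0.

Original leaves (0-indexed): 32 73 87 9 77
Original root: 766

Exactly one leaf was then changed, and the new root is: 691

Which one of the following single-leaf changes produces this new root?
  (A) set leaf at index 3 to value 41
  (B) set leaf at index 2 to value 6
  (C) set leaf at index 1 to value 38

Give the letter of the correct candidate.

Original leaves: [32, 73, 87, 9, 77]
Target new root: 691
Try each candidate change and compute the resulting root:
Candidate A: set leaf[3] = 41 -> leaves = [32, 73, 87, 41, 77]
  L0: [32, 73, 87, 41, 77]
  L1: h(32,73)=(32*31+73)%997=68 h(87,41)=(87*31+41)%997=744 h(77,77)=(77*31+77)%997=470 -> [68, 744, 470]
  L2: h(68,744)=(68*31+744)%997=858 h(470,470)=(470*31+470)%997=85 -> [858, 85]
  L3: h(858,85)=(858*31+85)%997=761 -> [761]
  root = 761 != target 691
Candidate B: set leaf[2] = 6 -> leaves = [32, 73, 6, 9, 77]
  L0: [32, 73, 6, 9, 77]
  L1: h(32,73)=(32*31+73)%997=68 h(6,9)=(6*31+9)%997=195 h(77,77)=(77*31+77)%997=470 -> [68, 195, 470]
  L2: h(68,195)=(68*31+195)%997=309 h(470,470)=(470*31+470)%997=85 -> [309, 85]
  L3: h(309,85)=(309*31+85)%997=691 -> [691]
  root = 691 == target 691  ** MATCH **
Candidate C: set leaf[1] = 38 -> leaves = [32, 38, 87, 9, 77]
  L0: [32, 38, 87, 9, 77]
  L1: h(32,38)=(32*31+38)%997=33 h(87,9)=(87*31+9)%997=712 h(77,77)=(77*31+77)%997=470 -> [33, 712, 470]
  L2: h(33,712)=(33*31+712)%997=738 h(470,470)=(470*31+470)%997=85 -> [738, 85]
  L3: h(738,85)=(738*31+85)%997=32 -> [32]
  root = 32 != target 691
Candidate B produces the target root.

Answer: B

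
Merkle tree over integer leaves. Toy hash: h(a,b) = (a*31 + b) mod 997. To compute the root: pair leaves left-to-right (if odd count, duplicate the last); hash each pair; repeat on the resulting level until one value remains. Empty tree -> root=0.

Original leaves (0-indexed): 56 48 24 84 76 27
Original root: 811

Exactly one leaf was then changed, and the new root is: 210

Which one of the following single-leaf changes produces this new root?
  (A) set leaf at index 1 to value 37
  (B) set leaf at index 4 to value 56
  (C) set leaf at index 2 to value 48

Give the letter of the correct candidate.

Original leaves: [56, 48, 24, 84, 76, 27]
Target new root: 210
Try each candidate change and compute the resulting root:
Candidate A: set leaf[1] = 37 -> leaves = [56, 37, 24, 84, 76, 27]
  L0: [56, 37, 24, 84, 76, 27]
  L1: h(56,37)=(56*31+37)%997=776 h(24,84)=(24*31+84)%997=828 h(76,27)=(76*31+27)%997=389 -> [776, 828, 389]
  L2: h(776,828)=(776*31+828)%997=956 h(389,389)=(389*31+389)%997=484 -> [956, 484]
  L3: h(956,484)=(956*31+484)%997=210 -> [210]
  root = 210 == target 210  ** MATCH **
Candidate B: set leaf[4] = 56 -> leaves = [56, 48, 24, 84, 56, 27]
  L0: [56, 48, 24, 84, 56, 27]
  L1: h(56,48)=(56*31+48)%997=787 h(24,84)=(24*31+84)%997=828 h(56,27)=(56*31+27)%997=766 -> [787, 828, 766]
  L2: h(787,828)=(787*31+828)%997=300 h(766,766)=(766*31+766)%997=584 -> [300, 584]
  L3: h(300,584)=(300*31+584)%997=911 -> [911]
  root = 911 != target 210
Candidate C: set leaf[2] = 48 -> leaves = [56, 48, 48, 84, 76, 27]
  L0: [56, 48, 48, 84, 76, 27]
  L1: h(56,48)=(56*31+48)%997=787 h(48,84)=(48*31+84)%997=575 h(76,27)=(76*31+27)%997=389 -> [787, 575, 389]
  L2: h(787,575)=(787*31+575)%997=47 h(389,389)=(389*31+389)%997=484 -> [47, 484]
  L3: h(47,484)=(47*31+484)%997=944 -> [944]
  root = 944 != target 210
Candidate A produces the target root.

Answer: A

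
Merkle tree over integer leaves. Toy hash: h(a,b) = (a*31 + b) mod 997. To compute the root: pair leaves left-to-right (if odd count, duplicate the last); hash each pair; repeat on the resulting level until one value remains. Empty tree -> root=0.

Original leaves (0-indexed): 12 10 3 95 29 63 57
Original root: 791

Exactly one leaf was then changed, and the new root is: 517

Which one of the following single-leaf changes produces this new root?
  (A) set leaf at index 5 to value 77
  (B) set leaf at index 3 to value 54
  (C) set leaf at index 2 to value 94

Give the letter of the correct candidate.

Original leaves: [12, 10, 3, 95, 29, 63, 57]
Target new root: 517
Try each candidate change and compute the resulting root:
Candidate A: set leaf[5] = 77 -> leaves = [12, 10, 3, 95, 29, 77, 57]
  L0: [12, 10, 3, 95, 29, 77, 57]
  L1: h(12,10)=(12*31+10)%997=382 h(3,95)=(3*31+95)%997=188 h(29,77)=(29*31+77)%997=976 h(57,57)=(57*31+57)%997=827 -> [382, 188, 976, 827]
  L2: h(382,188)=(382*31+188)%997=66 h(976,827)=(976*31+827)%997=176 -> [66, 176]
  L3: h(66,176)=(66*31+176)%997=228 -> [228]
  root = 228 != target 517
Candidate B: set leaf[3] = 54 -> leaves = [12, 10, 3, 54, 29, 63, 57]
  L0: [12, 10, 3, 54, 29, 63, 57]
  L1: h(12,10)=(12*31+10)%997=382 h(3,54)=(3*31+54)%997=147 h(29,63)=(29*31+63)%997=962 h(57,57)=(57*31+57)%997=827 -> [382, 147, 962, 827]
  L2: h(382,147)=(382*31+147)%997=25 h(962,827)=(962*31+827)%997=739 -> [25, 739]
  L3: h(25,739)=(25*31+739)%997=517 -> [517]
  root = 517 == target 517  ** MATCH **
Candidate C: set leaf[2] = 94 -> leaves = [12, 10, 94, 95, 29, 63, 57]
  L0: [12, 10, 94, 95, 29, 63, 57]
  L1: h(12,10)=(12*31+10)%997=382 h(94,95)=(94*31+95)%997=18 h(29,63)=(29*31+63)%997=962 h(57,57)=(57*31+57)%997=827 -> [382, 18, 962, 827]
  L2: h(382,18)=(382*31+18)%997=893 h(962,827)=(962*31+827)%997=739 -> [893, 739]
  L3: h(893,739)=(893*31+739)%997=506 -> [506]
  root = 506 != target 517
Candidate B produces the target root.

Answer: B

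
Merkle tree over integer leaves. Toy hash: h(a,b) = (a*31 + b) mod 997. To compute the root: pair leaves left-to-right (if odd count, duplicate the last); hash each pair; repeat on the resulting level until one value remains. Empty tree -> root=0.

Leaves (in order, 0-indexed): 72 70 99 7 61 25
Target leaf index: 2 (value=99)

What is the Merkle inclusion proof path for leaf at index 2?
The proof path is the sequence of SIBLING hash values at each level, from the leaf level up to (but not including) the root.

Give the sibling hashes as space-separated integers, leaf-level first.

L0 (leaves): [72, 70, 99, 7, 61, 25], target index=2
L1: h(72,70)=(72*31+70)%997=308 [pair 0] h(99,7)=(99*31+7)%997=85 [pair 1] h(61,25)=(61*31+25)%997=919 [pair 2] -> [308, 85, 919]
  Sibling for proof at L0: 7
L2: h(308,85)=(308*31+85)%997=660 [pair 0] h(919,919)=(919*31+919)%997=495 [pair 1] -> [660, 495]
  Sibling for proof at L1: 308
L3: h(660,495)=(660*31+495)%997=18 [pair 0] -> [18]
  Sibling for proof at L2: 495
Root: 18
Proof path (sibling hashes from leaf to root): [7, 308, 495]

Answer: 7 308 495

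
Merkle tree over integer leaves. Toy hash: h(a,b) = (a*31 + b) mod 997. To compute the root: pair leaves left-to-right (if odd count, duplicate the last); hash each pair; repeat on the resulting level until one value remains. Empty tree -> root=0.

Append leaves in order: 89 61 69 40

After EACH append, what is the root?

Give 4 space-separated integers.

Answer: 89 826 895 866

Derivation:
After append 89 (leaves=[89]):
  L0: [89]
  root=89
After append 61 (leaves=[89, 61]):
  L0: [89, 61]
  L1: h(89,61)=(89*31+61)%997=826 -> [826]
  root=826
After append 69 (leaves=[89, 61, 69]):
  L0: [89, 61, 69]
  L1: h(89,61)=(89*31+61)%997=826 h(69,69)=(69*31+69)%997=214 -> [826, 214]
  L2: h(826,214)=(826*31+214)%997=895 -> [895]
  root=895
After append 40 (leaves=[89, 61, 69, 40]):
  L0: [89, 61, 69, 40]
  L1: h(89,61)=(89*31+61)%997=826 h(69,40)=(69*31+40)%997=185 -> [826, 185]
  L2: h(826,185)=(826*31+185)%997=866 -> [866]
  root=866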